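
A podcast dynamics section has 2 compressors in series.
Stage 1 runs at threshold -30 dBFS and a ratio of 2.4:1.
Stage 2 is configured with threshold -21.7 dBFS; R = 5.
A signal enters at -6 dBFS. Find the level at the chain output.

-21.36 dBFS

Stage 1: -6 dBFS is 24 dB over -30 dBFS; at 2.4:1 that becomes 10 dB over, giving -20 dBFS.
Stage 2: 1.7 dB above -21.7 dBFS, reduced 5:1 to 0.34 dB above → -21.36 dBFS.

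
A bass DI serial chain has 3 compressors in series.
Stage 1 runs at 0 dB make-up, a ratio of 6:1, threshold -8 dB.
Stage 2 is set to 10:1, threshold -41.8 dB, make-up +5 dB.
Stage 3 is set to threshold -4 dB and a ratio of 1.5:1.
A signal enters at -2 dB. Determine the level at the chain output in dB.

-33.32 dB

Stage 1: overshoot 6 dB → 6/6 = 1 dB → -7 dB.
Stage 2: overshoot 34.8 dB → 34.8/10 = 3.48 dB → -38.32 dB; +5 dB make-up → -33.32 dB.
Stage 3: -33.32 dB ≤ -4 dB, so stage 3 doesn't engage; output -33.32 dB.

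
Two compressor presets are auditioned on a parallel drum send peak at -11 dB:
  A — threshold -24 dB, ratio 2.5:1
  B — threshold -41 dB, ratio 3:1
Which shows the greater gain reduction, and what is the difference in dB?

A: overshoot 13 dB → output overshoot 5.2 dB → GR 7.8 dB.
B: overshoot 30 dB → output overshoot 10 dB → GR 20 dB.
B applies 12.2 dB more gain reduction.

B, by 12.2 dB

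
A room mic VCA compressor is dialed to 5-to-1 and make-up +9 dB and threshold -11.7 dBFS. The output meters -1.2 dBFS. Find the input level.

Remove make-up: -1.2 − 9 = -10.2 dBFS.
That's 1.5 dB above the -11.7 dBFS threshold.
Before 5:1 compression the overshoot was 1.5 × 5 = 7.5 dB, so input = -11.7 + 7.5 = -4.2 dBFS.

-4.2 dBFS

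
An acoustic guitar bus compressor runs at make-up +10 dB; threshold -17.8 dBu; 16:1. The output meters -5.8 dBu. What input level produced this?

14.2 dBu

Stripping the +10 dB make-up gives -15.8 dBu at the gain stage.
The compressed level sits -15.8 − (-17.8) = 2 dB over threshold.
Before 16:1 compression the overshoot was 2 × 16 = 32 dB, so input = -17.8 + 32 = 14.2 dBu.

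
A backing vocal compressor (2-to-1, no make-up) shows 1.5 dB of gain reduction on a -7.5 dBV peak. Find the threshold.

-10.5 dBV

Gain reduction = -7.5 − (-9) = 1.5 dB; output overshoot = GR / (R − 1) = 1.5 / 1 = 1.5 dB.
Threshold = output − output overshoot = -9 − 1.5 = -10.5 dBV.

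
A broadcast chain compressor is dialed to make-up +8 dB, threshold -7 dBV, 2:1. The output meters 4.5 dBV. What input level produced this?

0 dBV

Remove make-up: 4.5 − 8 = -3.5 dBV.
The compressed level sits -3.5 − (-7) = 3.5 dB over threshold.
Before 2:1 compression the overshoot was 3.5 × 2 = 7 dB, so input = -7 + 7 = 0 dBV.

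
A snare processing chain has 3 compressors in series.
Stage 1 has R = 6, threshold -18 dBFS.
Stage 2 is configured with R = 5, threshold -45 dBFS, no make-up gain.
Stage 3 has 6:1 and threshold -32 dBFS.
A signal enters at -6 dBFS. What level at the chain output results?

-39.2 dBFS

Stage 1: 12 dB above -18 dBFS, reduced 6:1 to 2 dB above → -16 dBFS.
Stage 2: -16 dBFS is 29 dB over -45 dBFS; at 5:1 that becomes 5.8 dB over, giving -39.2 dBFS.
Stage 3: -39.2 dBFS is at or below the -32 dBFS threshold — no compression; output -39.2 dBFS.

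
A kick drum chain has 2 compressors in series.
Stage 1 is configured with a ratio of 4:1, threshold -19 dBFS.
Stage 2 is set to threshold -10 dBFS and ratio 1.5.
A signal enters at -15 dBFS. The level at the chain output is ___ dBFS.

-18 dBFS

Stage 1: -15 dBFS is 4 dB over -19 dBFS; at 4:1 that becomes 1 dB over, giving -18 dBFS.
Stage 2: -18 dBFS is at or below the -10 dBFS threshold — no compression; output -18 dBFS.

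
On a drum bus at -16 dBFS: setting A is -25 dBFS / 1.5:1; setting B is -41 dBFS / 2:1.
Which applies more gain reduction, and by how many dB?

A: 9 dB over, compressed to 6 dB over, so 3 dB of GR.
B: 25 dB over, compressed to 12.5 dB over, so 12.5 dB of GR.
B applies 9.5 dB more gain reduction.

B, by 9.5 dB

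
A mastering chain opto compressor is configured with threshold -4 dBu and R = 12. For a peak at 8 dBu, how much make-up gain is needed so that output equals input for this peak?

11 dB

Overshoot 12 dB → 12/12 = 1 dB after compression, so the compressed level is -4 + 1 = -3 dBu.
Make-up = target − compressed = 8 − (-3) = 11 dB.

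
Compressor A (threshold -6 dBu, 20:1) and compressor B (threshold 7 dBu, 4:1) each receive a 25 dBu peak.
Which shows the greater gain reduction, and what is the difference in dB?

A: GR = 31 − 31/20 = 29.45 dB.
B: GR = 18 − 18/4 = 13.5 dB.
A reduces 15.95 dB more.

A, by 15.95 dB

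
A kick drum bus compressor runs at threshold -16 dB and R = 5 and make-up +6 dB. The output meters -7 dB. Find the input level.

-1 dB

Remove make-up: -7 − 6 = -13 dB.
That's 3 dB above the -16 dB threshold.
Undo the ratio: input overshoot = 3 × 5 = 15 dB, giving input = -1 dB.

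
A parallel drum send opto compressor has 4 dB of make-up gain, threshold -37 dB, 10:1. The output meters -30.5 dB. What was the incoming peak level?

-12 dB

Before make-up, the level was -30.5 − 4 = -34.5 dB.
The compressed level sits -34.5 − (-37) = 2.5 dB over threshold.
Undo the ratio: input overshoot = 2.5 × 10 = 25 dB, giving input = -12 dB.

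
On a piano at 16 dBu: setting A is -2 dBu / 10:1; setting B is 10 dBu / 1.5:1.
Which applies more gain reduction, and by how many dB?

A: 18 dB over, compressed to 1.8 dB over, so 16.2 dB of GR.
B: 6 dB over, compressed to 4 dB over, so 2 dB of GR.
A reduces 14.2 dB more.

A, by 14.2 dB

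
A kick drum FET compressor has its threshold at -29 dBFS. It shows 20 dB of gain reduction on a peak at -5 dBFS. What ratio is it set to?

Input overshoot = -5 − (-29) = 24 dB.
Output overshoot = 24 − 20 = 4 dB.
Ratio = input overshoot / output overshoot = 24 / 4 = 6.

6:1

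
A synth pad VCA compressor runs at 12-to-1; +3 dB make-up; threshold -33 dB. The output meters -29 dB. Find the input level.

Remove make-up: -29 − 3 = -32 dB.
Post-compression overshoot = -32 − (-33) = 1 dB.
Undo the ratio: input overshoot = 1 × 12 = 12 dB, giving input = -21 dB.

-21 dB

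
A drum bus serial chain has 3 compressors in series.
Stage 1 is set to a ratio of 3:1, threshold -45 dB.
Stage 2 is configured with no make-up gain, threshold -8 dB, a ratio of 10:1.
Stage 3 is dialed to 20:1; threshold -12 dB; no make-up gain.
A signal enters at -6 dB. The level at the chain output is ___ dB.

Stage 1: overshoot 39 dB → 39/3 = 13 dB → -32 dB.
Stage 2: -32 dB is at or below the -8 dB threshold — no compression; output -32 dB.
Stage 3: -32 dB ≤ -12 dB, so stage 3 doesn't engage; output -32 dB.

-32 dB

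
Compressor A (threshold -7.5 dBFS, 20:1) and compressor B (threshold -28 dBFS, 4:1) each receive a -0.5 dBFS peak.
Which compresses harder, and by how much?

B, by 13.975 dB

A: GR = 7 − 7/20 = 6.65 dB.
B: GR = 27.5 − 27.5/4 = 20.625 dB.
B applies 13.975 dB more gain reduction.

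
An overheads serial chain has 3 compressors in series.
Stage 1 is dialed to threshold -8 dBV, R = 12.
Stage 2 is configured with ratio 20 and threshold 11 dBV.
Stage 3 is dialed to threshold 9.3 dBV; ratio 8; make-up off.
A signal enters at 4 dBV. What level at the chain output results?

-7 dBV

Stage 1: 4 dBV is 12 dB over -8 dBV; at 12:1 that becomes 1 dB over, giving -7 dBV.
Stage 2: -7 dBV is at or below the 11 dBV threshold — no compression; output -7 dBV.
Stage 3: -7 dBV is at or below the 9.3 dBV threshold — no compression; output -7 dBV.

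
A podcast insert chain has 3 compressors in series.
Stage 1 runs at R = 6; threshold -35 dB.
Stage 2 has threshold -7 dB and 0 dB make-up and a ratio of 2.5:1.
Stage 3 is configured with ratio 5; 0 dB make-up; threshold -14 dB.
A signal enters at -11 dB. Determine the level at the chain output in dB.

-31 dB

Stage 1: 24 dB above -35 dB, reduced 6:1 to 4 dB above → -31 dB.
Stage 2: below threshold (-31 ≤ -7); passes unchanged; output -31 dB.
Stage 3: -31 dB ≤ -14 dB, so stage 3 doesn't engage; output -31 dB.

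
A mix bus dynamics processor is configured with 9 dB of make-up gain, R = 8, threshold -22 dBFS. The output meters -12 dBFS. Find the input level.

-14 dBFS

Before make-up, the level was -12 − 9 = -21 dBFS.
The compressed level sits -21 − (-22) = 1 dB over threshold.
Before 8:1 compression the overshoot was 1 × 8 = 8 dB, so input = -22 + 8 = -14 dBFS.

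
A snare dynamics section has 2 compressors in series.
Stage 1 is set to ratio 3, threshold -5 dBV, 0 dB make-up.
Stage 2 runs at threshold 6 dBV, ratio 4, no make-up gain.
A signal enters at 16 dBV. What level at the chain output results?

Stage 1: overshoot 21 dB → 21/3 = 7 dB → 2 dBV.
Stage 2: below threshold (2 ≤ 6); passes unchanged; output 2 dBV.

2 dBV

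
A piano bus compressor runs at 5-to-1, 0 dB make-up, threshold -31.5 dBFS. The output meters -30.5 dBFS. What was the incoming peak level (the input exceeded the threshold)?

That's 1 dB above the -31.5 dBFS threshold.
Before 5:1 compression the overshoot was 1 × 5 = 5 dB, so input = -31.5 + 5 = -26.5 dBFS.

-26.5 dBFS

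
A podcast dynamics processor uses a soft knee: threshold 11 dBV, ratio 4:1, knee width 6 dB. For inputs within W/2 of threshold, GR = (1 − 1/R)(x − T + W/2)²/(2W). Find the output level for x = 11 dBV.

x − T + W/2 = 11 − 11 + 3 = 3.
GR = (1 − 1/4) × 3² / 12 = 0.75 × 9 / 12 = 0.5625 dB.
Output = 11 − 0.5625 = 10.4375 dBV.

10.4375 dBV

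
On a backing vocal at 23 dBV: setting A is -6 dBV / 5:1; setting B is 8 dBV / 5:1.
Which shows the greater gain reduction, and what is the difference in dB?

A: overshoot 29 dB → output overshoot 5.8 dB → GR 23.2 dB.
B: overshoot 15 dB → output overshoot 3 dB → GR 12 dB.
A applies 11.2 dB more gain reduction.

A, by 11.2 dB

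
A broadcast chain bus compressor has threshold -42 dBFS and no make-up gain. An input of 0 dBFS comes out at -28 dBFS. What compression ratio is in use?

3:1

Input overshoot = 0 − (-42) = 42 dB; output overshoot = -28 − (-42) = 14 dB.
Ratio = 42 / 14 = 3.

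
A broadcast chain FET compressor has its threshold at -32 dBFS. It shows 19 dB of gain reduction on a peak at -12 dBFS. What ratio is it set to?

20:1

Input overshoot = -12 − (-32) = 20 dB.
Output overshoot = 20 − 19 = 1 dB.
Ratio = input overshoot / output overshoot = 20 / 1 = 20.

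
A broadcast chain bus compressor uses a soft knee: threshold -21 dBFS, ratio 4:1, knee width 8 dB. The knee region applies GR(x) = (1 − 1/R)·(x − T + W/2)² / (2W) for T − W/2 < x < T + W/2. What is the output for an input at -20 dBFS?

x − T + W/2 = -20 − (-21) + 4 = 5.
GR = (1 − 1/4) × 5² / 16 = 0.75 × 25 / 16 = 1.171875 dB.
Output = -20 − 1.171875 = -21.171875 dBFS.

-21.171875 dBFS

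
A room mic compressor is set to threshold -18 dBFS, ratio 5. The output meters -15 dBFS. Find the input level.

-3 dBFS

Post-compression overshoot = -15 − (-18) = 3 dB.
Undo the ratio: input overshoot = 3 × 5 = 15 dB, giving input = -3 dBFS.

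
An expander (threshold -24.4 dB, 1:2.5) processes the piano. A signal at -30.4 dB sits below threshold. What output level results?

Below threshold, a 1:2.5 expander applies gain = (2.5−1)×(T − x) of attenuation.
(2.5−1) × 6 = 9 dB, so output = -30.4 − 9 = -39.4 dB.

-39.4 dB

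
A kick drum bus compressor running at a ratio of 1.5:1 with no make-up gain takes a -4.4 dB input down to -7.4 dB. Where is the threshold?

-13.4 dB

Gain reduction = -4.4 − (-7.4) = 3 dB; output overshoot = GR / (R − 1) = 3 / 0.5 = 6 dB.
Threshold = output − output overshoot = -7.4 − 6 = -13.4 dB.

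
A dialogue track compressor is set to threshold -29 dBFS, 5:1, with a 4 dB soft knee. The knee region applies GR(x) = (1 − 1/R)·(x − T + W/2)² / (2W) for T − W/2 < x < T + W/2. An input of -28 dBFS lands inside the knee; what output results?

-28.9 dBFS

x − T + W/2 = -28 − (-29) + 2 = 3.
GR = (1 − 1/5) × 3² / 8 = 0.8 × 9 / 8 = 0.9 dB.
Output = -28 − 0.9 = -28.9 dBFS.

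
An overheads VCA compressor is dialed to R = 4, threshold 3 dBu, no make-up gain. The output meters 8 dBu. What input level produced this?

Post-compression overshoot = 8 − 3 = 5 dB.
Input overshoot = R × output overshoot = 20 dB → input = 3 + 20 = 23 dBu.

23 dBu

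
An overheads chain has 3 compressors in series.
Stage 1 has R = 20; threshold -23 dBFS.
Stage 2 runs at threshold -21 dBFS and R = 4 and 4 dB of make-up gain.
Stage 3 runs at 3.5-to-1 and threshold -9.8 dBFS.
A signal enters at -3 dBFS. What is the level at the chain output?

Stage 1: -3 dBFS is 20 dB over -23 dBFS; at 20:1 that becomes 1 dB over, giving -22 dBFS.
Stage 2: -22 dBFS ≤ -21 dBFS, so stage 2 doesn't engage; make-up brings it to -18 dBFS.
Stage 3: below threshold (-18 ≤ -9.8); passes unchanged; output -18 dBFS.

-18 dBFS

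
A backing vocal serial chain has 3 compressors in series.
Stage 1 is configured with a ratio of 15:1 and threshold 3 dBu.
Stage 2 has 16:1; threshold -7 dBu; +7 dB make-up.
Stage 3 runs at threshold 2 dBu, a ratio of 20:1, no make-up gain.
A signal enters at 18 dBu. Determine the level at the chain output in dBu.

0.6875 dBu

Stage 1: overshoot 15 dB → 15/15 = 1 dB → 4 dBu.
Stage 2: overshoot 11 dB → 11/16 = 0.6875 dB → -6.3125 dBu; +7 dB make-up → 0.6875 dBu.
Stage 3: 0.6875 dBu is at or below the 2 dBu threshold — no compression; output 0.6875 dBu.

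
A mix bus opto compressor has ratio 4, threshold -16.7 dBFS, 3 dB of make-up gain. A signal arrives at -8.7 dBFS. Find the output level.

Overshoot: -8.7 − (-16.7) = 8 dB.
At 4:1 the overshoot is divided by 4, leaving 2 dB above threshold.
That puts the output at -14.7 dBFS; make-up adds 3 dB, giving -11.7 dBFS.

-11.7 dBFS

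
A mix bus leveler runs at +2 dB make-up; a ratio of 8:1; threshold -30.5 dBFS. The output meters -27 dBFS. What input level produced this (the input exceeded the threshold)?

Stripping the +2 dB make-up gives -29 dBFS at the gain stage.
That's 1.5 dB above the -30.5 dBFS threshold.
Input overshoot = R × output overshoot = 12 dB → input = -30.5 + 12 = -18.5 dBFS.

-18.5 dBFS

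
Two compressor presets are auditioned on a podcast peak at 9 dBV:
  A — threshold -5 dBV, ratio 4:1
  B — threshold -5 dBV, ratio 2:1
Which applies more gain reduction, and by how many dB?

A, by 3.5 dB

A: 14 dB over, compressed to 3.5 dB over, so 10.5 dB of GR.
B: 14 dB over, compressed to 7 dB over, so 7 dB of GR.
A reduces 3.5 dB more.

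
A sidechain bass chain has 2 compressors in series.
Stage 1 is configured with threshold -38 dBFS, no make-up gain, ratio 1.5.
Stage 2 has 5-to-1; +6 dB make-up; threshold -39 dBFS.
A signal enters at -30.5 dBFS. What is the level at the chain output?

-31.8 dBFS

Stage 1: overshoot 7.5 dB → 7.5/1.5 = 5 dB → -33 dBFS.
Stage 2: 6 dB above -39 dBFS, reduced 5:1 to 1.2 dB above → -37.8 dBFS; +6 dB make-up → -31.8 dBFS.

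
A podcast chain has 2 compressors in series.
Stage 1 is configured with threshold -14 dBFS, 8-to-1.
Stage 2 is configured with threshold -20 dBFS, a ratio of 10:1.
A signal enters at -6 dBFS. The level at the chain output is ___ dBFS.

-19.3 dBFS

Stage 1: overshoot 8 dB → 8/8 = 1 dB → -13 dBFS.
Stage 2: overshoot 7 dB → 7/10 = 0.7 dB → -19.3 dBFS.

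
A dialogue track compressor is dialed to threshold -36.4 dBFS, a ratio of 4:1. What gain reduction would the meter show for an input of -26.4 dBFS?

Overshoot = -26.4 − (-36.4) = 10 dB.
At 4:1, output sits 10/4 = 2.5 dB above threshold.
Gain reduction = 10 − 2.5 = 7.5 dB.

7.5 dB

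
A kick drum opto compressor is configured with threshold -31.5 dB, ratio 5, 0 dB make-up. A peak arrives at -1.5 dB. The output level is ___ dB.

-25.5 dB

The input is 30 dB above the -31.5 dB threshold.
The 30 dB excess becomes 6 dB after 5:1 reduction.
Output = -31.5 + 6 = -25.5 dB.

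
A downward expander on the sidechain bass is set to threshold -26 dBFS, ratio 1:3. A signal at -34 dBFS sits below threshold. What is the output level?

-50 dBFS

Undershoot = (-26) − (-34) = 8 dB.
At 1:3, that expands to 24 dB under threshold.
Output = -26 − 24 = -50 dBFS.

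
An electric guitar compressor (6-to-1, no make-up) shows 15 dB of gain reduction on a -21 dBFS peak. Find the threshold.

Gain reduction = -21 − (-36) = 15 dB; output overshoot = GR / (R − 1) = 15 / 5 = 3 dB.
Threshold = output − output overshoot = -36 − 3 = -39 dBFS.

-39 dBFS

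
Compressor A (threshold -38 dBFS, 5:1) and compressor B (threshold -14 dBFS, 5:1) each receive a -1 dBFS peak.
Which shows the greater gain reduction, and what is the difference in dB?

A, by 19.2 dB

A: overshoot 37 dB → output overshoot 7.4 dB → GR 29.6 dB.
B: overshoot 13 dB → output overshoot 2.6 dB → GR 10.4 dB.
A applies 19.2 dB more gain reduction.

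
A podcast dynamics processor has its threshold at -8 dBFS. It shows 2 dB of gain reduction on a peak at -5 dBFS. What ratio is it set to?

Input overshoot = -5 − (-8) = 3 dB.
Output overshoot = 3 − 2 = 1 dB.
Ratio = input overshoot / output overshoot = 3 / 1 = 3.

3:1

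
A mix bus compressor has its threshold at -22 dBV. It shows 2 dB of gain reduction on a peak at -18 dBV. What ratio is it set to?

2:1

Input overshoot = -18 − (-22) = 4 dB.
Output overshoot = 4 − 2 = 2 dB.
Ratio = input overshoot / output overshoot = 4 / 2 = 2.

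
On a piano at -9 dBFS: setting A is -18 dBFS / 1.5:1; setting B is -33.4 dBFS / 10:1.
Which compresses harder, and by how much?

A: overshoot 9 dB → output overshoot 6 dB → GR 3 dB.
B: overshoot 24.4 dB → output overshoot 2.44 dB → GR 21.96 dB.
B applies 18.96 dB more gain reduction.

B, by 18.96 dB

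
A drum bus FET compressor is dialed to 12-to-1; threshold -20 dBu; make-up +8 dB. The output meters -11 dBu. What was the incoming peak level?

-8 dBu

Before make-up, the level was -11 − 8 = -19 dBu.
That's 1 dB above the -20 dBu threshold.
Undo the ratio: input overshoot = 1 × 12 = 12 dB, giving input = -8 dBu.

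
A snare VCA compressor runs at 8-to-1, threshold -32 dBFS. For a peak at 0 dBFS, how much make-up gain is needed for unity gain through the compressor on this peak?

28 dB

Overshoot 32 dB → 32/8 = 4 dB after compression, so the compressed level is -32 + 4 = -28 dBFS.
Make-up = target − compressed = 0 − (-28) = 28 dB.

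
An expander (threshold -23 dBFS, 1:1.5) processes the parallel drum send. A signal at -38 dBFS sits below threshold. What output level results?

-45.5 dBFS

Below threshold, a 1:1.5 expander applies gain = (1.5−1)×(T − x) of attenuation.
(1.5−1) × 15 = 7.5 dB, so output = -38 − 7.5 = -45.5 dBFS.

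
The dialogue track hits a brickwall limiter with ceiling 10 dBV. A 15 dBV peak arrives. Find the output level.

The limiter clamps the peak to its 10 dBV ceiling.

10 dBV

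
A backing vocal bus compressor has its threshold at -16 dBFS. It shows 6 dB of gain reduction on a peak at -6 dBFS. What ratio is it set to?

2.5:1

Input overshoot = -6 − (-16) = 10 dB.
Output overshoot = 10 − 6 = 4 dB.
Ratio = input overshoot / output overshoot = 10 / 4 = 2.5.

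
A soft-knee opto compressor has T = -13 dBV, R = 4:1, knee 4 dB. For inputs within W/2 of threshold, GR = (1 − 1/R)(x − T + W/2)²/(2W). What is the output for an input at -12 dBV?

x − T + W/2 = -12 − (-13) + 2 = 3.
GR = (1 − 1/4) × 3² / 8 = 0.75 × 9 / 8 = 0.84375 dB.
Output = -12 − 0.84375 = -12.84375 dBV.

-12.84375 dBV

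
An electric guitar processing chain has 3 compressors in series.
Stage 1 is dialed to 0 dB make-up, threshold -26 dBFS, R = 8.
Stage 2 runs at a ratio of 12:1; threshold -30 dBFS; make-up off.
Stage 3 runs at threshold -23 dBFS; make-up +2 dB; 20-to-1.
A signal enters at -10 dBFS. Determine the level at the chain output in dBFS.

-27.5 dBFS

Stage 1: -10 dBFS is 16 dB over -26 dBFS; at 8:1 that becomes 2 dB over, giving -24 dBFS.
Stage 2: -24 dBFS is 6 dB over -30 dBFS; at 12:1 that becomes 0.5 dB over, giving -29.5 dBFS.
Stage 3: below threshold (-29.5 ≤ -23); passes unchanged; make-up brings it to -27.5 dBFS.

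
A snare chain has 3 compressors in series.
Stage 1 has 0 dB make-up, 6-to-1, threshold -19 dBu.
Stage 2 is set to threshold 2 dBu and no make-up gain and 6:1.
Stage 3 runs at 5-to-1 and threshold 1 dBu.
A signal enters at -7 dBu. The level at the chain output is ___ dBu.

-17 dBu

Stage 1: 12 dB above -19 dBu, reduced 6:1 to 2 dB above → -17 dBu.
Stage 2: -17 dBu ≤ 2 dBu, so stage 2 doesn't engage; output -17 dBu.
Stage 3: below threshold (-17 ≤ 1); passes unchanged; output -17 dBu.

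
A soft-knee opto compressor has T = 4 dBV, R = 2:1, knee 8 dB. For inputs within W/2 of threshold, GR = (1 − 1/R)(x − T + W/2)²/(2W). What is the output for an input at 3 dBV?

x − T + W/2 = 3 − 4 + 4 = 3.
GR = (1 − 1/2) × 3² / 16 = 0.5 × 9 / 16 = 0.28125 dB.
Output = 3 − 0.28125 = 2.71875 dBV.

2.71875 dBV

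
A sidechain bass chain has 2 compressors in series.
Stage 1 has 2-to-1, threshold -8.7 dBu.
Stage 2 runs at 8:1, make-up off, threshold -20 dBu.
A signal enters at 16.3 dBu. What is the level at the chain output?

-17.025 dBu

Stage 1: overshoot 25 dB → 25/2 = 12.5 dB → 3.8 dBu.
Stage 2: 23.8 dB above -20 dBu, reduced 8:1 to 2.975 dB above → -17.025 dBu.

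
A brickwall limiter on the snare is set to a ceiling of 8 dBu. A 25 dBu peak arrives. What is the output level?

8 dBu

At ∞:1, everything above 8 dBu is held at the ceiling.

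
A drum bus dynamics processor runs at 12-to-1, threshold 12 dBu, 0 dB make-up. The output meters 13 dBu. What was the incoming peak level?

That's 1 dB above the 12 dBu threshold.
Undo the ratio: input overshoot = 1 × 12 = 12 dB, giving input = 24 dBu.

24 dBu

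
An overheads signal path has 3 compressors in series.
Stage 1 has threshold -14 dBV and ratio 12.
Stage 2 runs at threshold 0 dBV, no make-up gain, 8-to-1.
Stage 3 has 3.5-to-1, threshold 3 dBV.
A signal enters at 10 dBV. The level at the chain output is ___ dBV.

-12 dBV

Stage 1: 10 dBV is 24 dB over -14 dBV; at 12:1 that becomes 2 dB over, giving -12 dBV.
Stage 2: -12 dBV is at or below the 0 dBV threshold — no compression; output -12 dBV.
Stage 3: -12 dBV ≤ 3 dBV, so stage 3 doesn't engage; output -12 dBV.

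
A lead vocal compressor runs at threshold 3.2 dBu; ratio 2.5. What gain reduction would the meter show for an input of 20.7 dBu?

Overshoot = 20.7 − 3.2 = 17.5 dB.
A 2.5:1 ratio leaves 7 dB of that excess.
So the signal is attenuated by 17.5 − 7 = 10.5 dB.

10.5 dB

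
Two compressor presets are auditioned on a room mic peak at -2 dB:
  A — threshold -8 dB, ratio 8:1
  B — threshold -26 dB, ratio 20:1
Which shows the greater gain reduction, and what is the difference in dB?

B, by 17.55 dB

A: overshoot 6 dB → output overshoot 0.75 dB → GR 5.25 dB.
B: overshoot 24 dB → output overshoot 1.2 dB → GR 22.8 dB.
Difference: 17.55 dB in favour of B.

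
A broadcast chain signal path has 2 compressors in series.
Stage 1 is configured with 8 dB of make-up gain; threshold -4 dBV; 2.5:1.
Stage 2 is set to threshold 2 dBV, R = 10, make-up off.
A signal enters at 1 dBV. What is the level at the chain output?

2.4 dBV

Stage 1: 5 dB above -4 dBV, reduced 2.5:1 to 2 dB above → -2 dBV; +8 dB make-up → 6 dBV.
Stage 2: overshoot 4 dB → 4/10 = 0.4 dB → 2.4 dBV.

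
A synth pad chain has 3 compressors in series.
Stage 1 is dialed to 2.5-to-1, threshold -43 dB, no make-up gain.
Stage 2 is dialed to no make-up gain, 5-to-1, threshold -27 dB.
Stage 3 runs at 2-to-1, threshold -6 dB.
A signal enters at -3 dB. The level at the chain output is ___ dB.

Stage 1: 40 dB above -43 dB, reduced 2.5:1 to 16 dB above → -27 dB.
Stage 2: -27 dB is at or below the -27 dB threshold — no compression; output -27 dB.
Stage 3: -27 dB ≤ -6 dB, so stage 3 doesn't engage; output -27 dB.

-27 dB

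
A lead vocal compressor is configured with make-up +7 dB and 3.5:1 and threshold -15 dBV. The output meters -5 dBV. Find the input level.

Remove make-up: -5 − 7 = -12 dBV.
That's 3 dB above the -15 dBV threshold.
Input overshoot = R × output overshoot = 10.5 dB → input = -15 + 10.5 = -4.5 dBV.

-4.5 dBV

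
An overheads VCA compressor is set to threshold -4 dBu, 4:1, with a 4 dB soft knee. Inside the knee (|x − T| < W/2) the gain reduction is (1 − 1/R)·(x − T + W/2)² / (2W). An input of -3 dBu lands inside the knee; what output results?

-3.84375 dBu

x − T + W/2 = -3 − (-4) + 2 = 3.
GR = (1 − 1/4) × 3² / 8 = 0.75 × 9 / 8 = 0.84375 dB.
Output = -3 − 0.84375 = -3.84375 dBu.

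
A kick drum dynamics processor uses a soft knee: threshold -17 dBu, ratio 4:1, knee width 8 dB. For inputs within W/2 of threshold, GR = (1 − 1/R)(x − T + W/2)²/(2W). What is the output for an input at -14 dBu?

x − T + W/2 = -14 − (-17) + 4 = 7.
GR = (1 − 1/4) × 7² / 16 = 0.75 × 49 / 16 = 2.296875 dB.
Output = -14 − 2.296875 = -16.296875 dBu.

-16.296875 dBu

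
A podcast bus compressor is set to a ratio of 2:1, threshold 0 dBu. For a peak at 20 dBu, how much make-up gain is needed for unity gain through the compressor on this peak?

10 dB

Without make-up, output = threshold + overshoot/2 = 0 + 10 = 10 dBu.
Gap to target: 10 dB.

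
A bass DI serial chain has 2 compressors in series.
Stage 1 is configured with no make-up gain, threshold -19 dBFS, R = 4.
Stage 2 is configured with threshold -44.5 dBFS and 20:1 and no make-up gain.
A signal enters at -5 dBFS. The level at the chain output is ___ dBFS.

Stage 1: overshoot 14 dB → 14/4 = 3.5 dB → -15.5 dBFS.
Stage 2: overshoot 29 dB → 29/20 = 1.45 dB → -43.05 dBFS.

-43.05 dBFS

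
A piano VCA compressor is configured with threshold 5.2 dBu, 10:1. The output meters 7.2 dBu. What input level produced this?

That's 2 dB above the 5.2 dBu threshold.
Before 10:1 compression the overshoot was 2 × 10 = 20 dB, so input = 5.2 + 20 = 25.2 dBu.

25.2 dBu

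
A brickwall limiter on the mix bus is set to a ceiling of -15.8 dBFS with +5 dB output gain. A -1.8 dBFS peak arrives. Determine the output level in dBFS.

-10.8 dBFS

At ∞:1, everything above -15.8 dBFS is held at the ceiling.
Output gain then adds 5 dB: -15.8 + 5 = -10.8 dBFS.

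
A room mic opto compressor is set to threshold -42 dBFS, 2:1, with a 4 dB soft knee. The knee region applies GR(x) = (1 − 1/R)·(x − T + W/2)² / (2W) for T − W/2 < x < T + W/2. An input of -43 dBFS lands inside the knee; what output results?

x − T + W/2 = -43 − (-42) + 2 = 1.
GR = (1 − 1/2) × 1² / 8 = 0.5 × 1 / 8 = 0.0625 dB.
Output = -43 − 0.0625 = -43.0625 dBFS.

-43.0625 dBFS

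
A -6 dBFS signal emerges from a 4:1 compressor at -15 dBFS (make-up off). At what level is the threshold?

-18 dBFS

Gain reduction = -6 − (-15) = 9 dB; output overshoot = GR / (R − 1) = 9 / 3 = 3 dB.
Threshold = output − output overshoot = -15 − 3 = -18 dBFS.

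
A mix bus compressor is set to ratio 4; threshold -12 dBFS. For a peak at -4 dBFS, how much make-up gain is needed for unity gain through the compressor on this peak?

6 dB

The peak compresses to -12 + 8/4 = -10 dBFS.
To reach -4 dBFS requires -4 − (-10) = 6 dB of make-up.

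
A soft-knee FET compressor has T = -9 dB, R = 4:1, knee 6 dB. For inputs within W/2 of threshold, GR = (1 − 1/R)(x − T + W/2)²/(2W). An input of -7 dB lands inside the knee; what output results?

x − T + W/2 = -7 − (-9) + 3 = 5.
GR = (1 − 1/4) × 5² / 12 = 0.75 × 25 / 12 = 1.5625 dB.
Output = -7 − 1.5625 = -8.5625 dB.

-8.5625 dB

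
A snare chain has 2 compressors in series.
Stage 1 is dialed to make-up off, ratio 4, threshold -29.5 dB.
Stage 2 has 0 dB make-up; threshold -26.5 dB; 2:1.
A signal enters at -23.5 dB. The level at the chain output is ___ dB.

Stage 1: overshoot 6 dB → 6/4 = 1.5 dB → -28 dB.
Stage 2: -28 dB is at or below the -26.5 dB threshold — no compression; output -28 dB.

-28 dB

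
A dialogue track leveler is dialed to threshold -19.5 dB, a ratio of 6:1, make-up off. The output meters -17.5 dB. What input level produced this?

-7.5 dB

That's 2 dB above the -19.5 dB threshold.
Undo the ratio: input overshoot = 2 × 6 = 12 dB, giving input = -7.5 dB.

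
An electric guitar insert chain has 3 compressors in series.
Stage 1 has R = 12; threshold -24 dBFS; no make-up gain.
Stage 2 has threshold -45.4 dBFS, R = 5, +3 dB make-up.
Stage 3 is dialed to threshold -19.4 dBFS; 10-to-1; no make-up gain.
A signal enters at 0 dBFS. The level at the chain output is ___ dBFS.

Stage 1: 24 dB above -24 dBFS, reduced 12:1 to 2 dB above → -22 dBFS.
Stage 2: overshoot 23.4 dB → 23.4/5 = 4.68 dB → -40.72 dBFS; +3 dB make-up → -37.72 dBFS.
Stage 3: below threshold (-37.72 ≤ -19.4); passes unchanged; output -37.72 dBFS.

-37.72 dBFS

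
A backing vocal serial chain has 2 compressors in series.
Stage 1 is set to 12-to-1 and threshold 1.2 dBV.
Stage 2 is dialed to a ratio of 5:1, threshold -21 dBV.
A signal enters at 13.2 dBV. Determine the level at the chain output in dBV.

Stage 1: 13.2 dBV is 12 dB over 1.2 dBV; at 12:1 that becomes 1 dB over, giving 2.2 dBV.
Stage 2: 2.2 dBV is 23.2 dB over -21 dBV; at 5:1 that becomes 4.64 dB over, giving -16.36 dBV.

-16.36 dBV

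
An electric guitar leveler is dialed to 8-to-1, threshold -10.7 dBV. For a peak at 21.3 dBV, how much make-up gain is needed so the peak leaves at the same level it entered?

Without make-up, output = threshold + overshoot/8 = -10.7 + 4 = -6.7 dBV.
Gap to target: 28 dB.

28 dB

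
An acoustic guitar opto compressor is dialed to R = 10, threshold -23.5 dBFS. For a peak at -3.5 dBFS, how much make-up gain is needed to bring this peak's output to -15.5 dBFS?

6 dB

Overshoot 20 dB → 20/10 = 2 dB after compression, so the compressed level is -23.5 + 2 = -21.5 dBFS.
Make-up = target − compressed = -15.5 − (-21.5) = 6 dB.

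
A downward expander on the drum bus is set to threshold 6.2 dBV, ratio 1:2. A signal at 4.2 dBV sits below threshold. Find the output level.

2.2 dBV

Below threshold, a 1:2 expander applies gain = (2−1)×(T − x) of attenuation.
(2−1) × 2 = 2 dB, so output = 4.2 − 2 = 2.2 dBV.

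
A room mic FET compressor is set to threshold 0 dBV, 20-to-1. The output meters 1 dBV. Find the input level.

That's 1 dB above the 0 dBV threshold.
Input overshoot = R × output overshoot = 20 dB → input = 0 + 20 = 20 dBV.

20 dBV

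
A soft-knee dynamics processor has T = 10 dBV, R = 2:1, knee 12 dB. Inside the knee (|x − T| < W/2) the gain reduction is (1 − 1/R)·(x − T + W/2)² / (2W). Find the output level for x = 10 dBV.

9.25 dBV

x − T + W/2 = 10 − 10 + 6 = 6.
GR = (1 − 1/2) × 6² / 24 = 0.5 × 36 / 24 = 0.75 dB.
Output = 10 − 0.75 = 9.25 dBV.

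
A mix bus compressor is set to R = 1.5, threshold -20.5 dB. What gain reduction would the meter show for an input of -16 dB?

The signal is 4.5 dB above threshold.
After 1.5:1 compression the overshoot becomes 4.5/1.5 = 3 dB.
So the signal is attenuated by 4.5 − 3 = 1.5 dB.

1.5 dB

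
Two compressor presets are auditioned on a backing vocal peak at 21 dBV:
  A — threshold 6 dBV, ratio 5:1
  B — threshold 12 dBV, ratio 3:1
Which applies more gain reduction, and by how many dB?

A: GR = 15 − 15/5 = 12 dB.
B: GR = 9 − 9/3 = 6 dB.
A reduces 6 dB more.

A, by 6 dB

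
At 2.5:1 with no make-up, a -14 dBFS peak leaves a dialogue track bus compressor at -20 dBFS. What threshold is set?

Gain reduction = -14 − (-20) = 6 dB; output overshoot = GR / (R − 1) = 6 / 1.5 = 4 dB.
Threshold = output − output overshoot = -20 − 4 = -24 dBFS.

-24 dBFS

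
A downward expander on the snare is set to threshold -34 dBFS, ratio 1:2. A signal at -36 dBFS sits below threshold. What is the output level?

-38 dBFS

Undershoot = (-34) − (-36) = 2 dB.
At 1:2, that expands to 4 dB under threshold.
Output = -34 − 4 = -38 dBFS.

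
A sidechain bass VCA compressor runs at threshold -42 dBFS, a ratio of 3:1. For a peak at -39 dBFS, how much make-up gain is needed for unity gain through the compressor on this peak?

Overshoot 3 dB → 3/3 = 1 dB after compression, so the compressed level is -42 + 1 = -41 dBFS.
Make-up = target − compressed = -39 − (-41) = 2 dB.

2 dB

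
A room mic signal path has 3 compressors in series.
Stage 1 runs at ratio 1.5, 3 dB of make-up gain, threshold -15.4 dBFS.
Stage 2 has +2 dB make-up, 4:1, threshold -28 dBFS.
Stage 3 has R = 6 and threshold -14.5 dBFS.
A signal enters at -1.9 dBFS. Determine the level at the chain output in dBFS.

Stage 1: overshoot 13.5 dB → 13.5/1.5 = 9 dB → -6.4 dBFS; +3 dB make-up → -3.4 dBFS.
Stage 2: -3.4 dBFS is 24.6 dB over -28 dBFS; at 4:1 that becomes 6.15 dB over, giving -21.85 dBFS; +2 dB make-up → -19.85 dBFS.
Stage 3: below threshold (-19.85 ≤ -14.5); passes unchanged; output -19.85 dBFS.

-19.85 dBFS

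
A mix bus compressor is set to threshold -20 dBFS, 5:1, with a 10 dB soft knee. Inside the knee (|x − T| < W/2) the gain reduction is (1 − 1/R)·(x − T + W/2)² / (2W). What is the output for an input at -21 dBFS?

-21.64 dBFS

x − T + W/2 = -21 − (-20) + 5 = 4.
GR = (1 − 1/5) × 4² / 20 = 0.8 × 16 / 20 = 0.64 dB.
Output = -21 − 0.64 = -21.64 dBFS.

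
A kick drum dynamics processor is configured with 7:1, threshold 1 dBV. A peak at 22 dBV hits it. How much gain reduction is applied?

The signal is 21 dB above threshold.
After 7:1 compression the overshoot becomes 21/7 = 3 dB.
Gain reduction = 21 − 3 = 18 dB.

18 dB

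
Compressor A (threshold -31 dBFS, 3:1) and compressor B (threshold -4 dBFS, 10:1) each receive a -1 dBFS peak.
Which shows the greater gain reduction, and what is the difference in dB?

A: 30 dB over, compressed to 10 dB over, so 20 dB of GR.
B: 3 dB over, compressed to 0.3 dB over, so 2.7 dB of GR.
A applies 17.3 dB more gain reduction.

A, by 17.3 dB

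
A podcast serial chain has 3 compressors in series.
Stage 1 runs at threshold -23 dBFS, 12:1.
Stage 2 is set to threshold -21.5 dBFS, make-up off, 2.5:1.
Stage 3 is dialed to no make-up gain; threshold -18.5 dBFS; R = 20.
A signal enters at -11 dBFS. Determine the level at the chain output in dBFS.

Stage 1: 12 dB above -23 dBFS, reduced 12:1 to 1 dB above → -22 dBFS.
Stage 2: -22 dBFS is at or below the -21.5 dBFS threshold — no compression; output -22 dBFS.
Stage 3: below threshold (-22 ≤ -18.5); passes unchanged; output -22 dBFS.

-22 dBFS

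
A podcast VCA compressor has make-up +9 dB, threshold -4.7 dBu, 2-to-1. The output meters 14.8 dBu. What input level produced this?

Stripping the +9 dB make-up gives 5.8 dBu at the gain stage.
That's 10.5 dB above the -4.7 dBu threshold.
Input overshoot = R × output overshoot = 21 dB → input = -4.7 + 21 = 16.3 dBu.

16.3 dBu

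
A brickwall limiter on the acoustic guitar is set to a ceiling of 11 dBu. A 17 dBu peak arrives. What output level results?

11 dBu

At ∞:1, everything above 11 dBu is held at the ceiling.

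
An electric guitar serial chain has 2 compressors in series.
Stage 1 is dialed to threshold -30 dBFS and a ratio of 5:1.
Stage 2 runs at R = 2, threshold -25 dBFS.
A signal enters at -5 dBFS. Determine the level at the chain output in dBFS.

Stage 1: -5 dBFS is 25 dB over -30 dBFS; at 5:1 that becomes 5 dB over, giving -25 dBFS.
Stage 2: below threshold (-25 ≤ -25); passes unchanged; output -25 dBFS.

-25 dBFS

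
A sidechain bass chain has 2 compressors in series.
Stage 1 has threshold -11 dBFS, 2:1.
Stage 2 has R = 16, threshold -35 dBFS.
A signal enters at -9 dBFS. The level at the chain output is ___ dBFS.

-33.4375 dBFS

Stage 1: 2 dB above -11 dBFS, reduced 2:1 to 1 dB above → -10 dBFS.
Stage 2: -10 dBFS is 25 dB over -35 dBFS; at 16:1 that becomes 1.5625 dB over, giving -33.4375 dBFS.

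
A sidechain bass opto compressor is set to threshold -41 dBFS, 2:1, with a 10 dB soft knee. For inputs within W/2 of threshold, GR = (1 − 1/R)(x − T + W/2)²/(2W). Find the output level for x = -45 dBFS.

-45.025 dBFS

x − T + W/2 = -45 − (-41) + 5 = 1.
GR = (1 − 1/2) × 1² / 20 = 0.5 × 1 / 20 = 0.025 dB.
Output = -45 − 0.025 = -45.025 dBFS.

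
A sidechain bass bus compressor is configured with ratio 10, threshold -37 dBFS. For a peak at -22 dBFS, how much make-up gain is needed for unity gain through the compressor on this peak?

13.5 dB

The peak compresses to -37 + 15/10 = -35.5 dBFS.
To reach -22 dBFS requires -22 − (-35.5) = 13.5 dB of make-up.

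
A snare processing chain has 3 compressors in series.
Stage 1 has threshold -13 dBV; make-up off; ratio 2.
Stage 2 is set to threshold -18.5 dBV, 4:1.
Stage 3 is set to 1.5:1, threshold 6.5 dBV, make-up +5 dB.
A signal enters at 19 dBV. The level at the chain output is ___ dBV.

-8.125 dBV

Stage 1: 32 dB above -13 dBV, reduced 2:1 to 16 dB above → 3 dBV.
Stage 2: overshoot 21.5 dB → 21.5/4 = 5.375 dB → -13.125 dBV.
Stage 3: below threshold (-13.125 ≤ 6.5); passes unchanged; make-up brings it to -8.125 dBV.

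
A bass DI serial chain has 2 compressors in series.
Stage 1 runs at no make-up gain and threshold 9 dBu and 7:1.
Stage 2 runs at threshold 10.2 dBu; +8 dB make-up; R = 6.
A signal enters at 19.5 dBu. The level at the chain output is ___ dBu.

Stage 1: overshoot 10.5 dB → 10.5/7 = 1.5 dB → 10.5 dBu.
Stage 2: overshoot 0.3 dB → 0.3/6 = 0.05 dB → 10.25 dBu; +8 dB make-up → 18.25 dBu.

18.25 dBu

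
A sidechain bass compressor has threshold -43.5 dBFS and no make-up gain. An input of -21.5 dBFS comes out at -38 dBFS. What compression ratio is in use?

Input overshoot = -21.5 − (-43.5) = 22 dB; output overshoot = -38 − (-43.5) = 5.5 dB.
Ratio = 22 / 5.5 = 4.

4:1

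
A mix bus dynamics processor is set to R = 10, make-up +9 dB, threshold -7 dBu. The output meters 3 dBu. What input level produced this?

Remove make-up: 3 − 9 = -6 dBu.
The compressed level sits -6 − (-7) = 1 dB over threshold.
Before 10:1 compression the overshoot was 1 × 10 = 10 dB, so input = -7 + 10 = 3 dBu.

3 dBu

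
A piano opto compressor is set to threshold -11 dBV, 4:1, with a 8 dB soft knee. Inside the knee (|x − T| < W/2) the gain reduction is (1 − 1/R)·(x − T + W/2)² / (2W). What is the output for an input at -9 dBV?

x − T + W/2 = -9 − (-11) + 4 = 6.
GR = (1 − 1/4) × 6² / 16 = 0.75 × 36 / 16 = 1.6875 dB.
Output = -9 − 1.6875 = -10.6875 dBV.

-10.6875 dBV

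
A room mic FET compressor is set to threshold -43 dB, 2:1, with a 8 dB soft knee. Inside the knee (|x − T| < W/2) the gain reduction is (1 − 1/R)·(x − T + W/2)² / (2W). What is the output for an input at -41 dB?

-42.125 dB

x − T + W/2 = -41 − (-43) + 4 = 6.
GR = (1 − 1/2) × 6² / 16 = 0.5 × 36 / 16 = 1.125 dB.
Output = -41 − 1.125 = -42.125 dB.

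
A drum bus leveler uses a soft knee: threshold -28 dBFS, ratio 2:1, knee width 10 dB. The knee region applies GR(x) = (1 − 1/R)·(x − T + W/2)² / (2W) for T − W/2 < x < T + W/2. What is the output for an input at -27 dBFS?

-27.9 dBFS

x − T + W/2 = -27 − (-28) + 5 = 6.
GR = (1 − 1/2) × 6² / 20 = 0.5 × 36 / 20 = 0.9 dB.
Output = -27 − 0.9 = -27.9 dBFS.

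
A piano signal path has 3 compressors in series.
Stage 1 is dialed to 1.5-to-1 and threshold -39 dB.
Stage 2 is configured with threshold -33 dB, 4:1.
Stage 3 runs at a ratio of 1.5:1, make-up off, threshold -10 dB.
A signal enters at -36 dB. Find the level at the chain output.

Stage 1: 3 dB above -39 dB, reduced 1.5:1 to 2 dB above → -37 dB.
Stage 2: -37 dB is at or below the -33 dB threshold — no compression; output -37 dB.
Stage 3: -37 dB ≤ -10 dB, so stage 3 doesn't engage; output -37 dB.

-37 dB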